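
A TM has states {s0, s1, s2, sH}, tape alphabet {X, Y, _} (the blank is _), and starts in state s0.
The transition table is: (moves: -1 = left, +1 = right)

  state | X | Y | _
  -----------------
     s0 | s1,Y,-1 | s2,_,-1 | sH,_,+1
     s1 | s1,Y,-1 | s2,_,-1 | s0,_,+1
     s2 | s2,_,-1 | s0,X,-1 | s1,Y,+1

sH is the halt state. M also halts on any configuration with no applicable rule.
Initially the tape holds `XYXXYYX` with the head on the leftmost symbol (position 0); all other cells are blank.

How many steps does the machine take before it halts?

s0 | _[X]YXXYYX__   read X → write Y, move -1, go to s1
s1 | [_]YYXXYYX__   read _ → write _, move +1, go to s0
s0 | _[Y]YXXYYX__   read Y → write _, move -1, go to s2
s2 | [_]_YXXYYX__   read _ → write Y, move +1, go to s1
s1 | Y[_]YXXYYX__   read _ → write _, move +1, go to s0
s0 | Y_[Y]XXYYX__   read Y → write _, move -1, go to s2
s2 | Y[_]_XXYYX__   read _ → write Y, move +1, go to s1
s1 | YY[_]XXYYX__   read _ → write _, move +1, go to s0
s0 | YY_[X]XYYX__   read X → write Y, move -1, go to s1
s1 | YY[_]YXYYX__   read _ → write _, move +1, go to s0
s0 | YY_[Y]XYYX__   read Y → write _, move -1, go to s2
s2 | YY[_]_XYYX__   read _ → write Y, move +1, go to s1
s1 | YYY[_]XYYX__   read _ → write _, move +1, go to s0
s0 | YYY_[X]YYX__   read X → write Y, move -1, go to s1
s1 | YYY[_]YYYX__   read _ → write _, move +1, go to s0
s0 | YYY_[Y]YYX__   read Y → write _, move -1, go to s2
s2 | YYY[_]_YYX__   read _ → write Y, move +1, go to s1
s1 | YYYY[_]YYX__   read _ → write _, move +1, go to s0
s0 | YYYY_[Y]YX__   read Y → write _, move -1, go to s2
s2 | YYYY[_]_YX__   read _ → write Y, move +1, go to s1
s1 | YYYYY[_]YX__   read _ → write _, move +1, go to s0
s0 | YYYYY_[Y]X__   read Y → write _, move -1, go to s2
s2 | YYYYY[_]_X__   read _ → write Y, move +1, go to s1
s1 | YYYYYY[_]X__   read _ → write _, move +1, go to s0
s0 | YYYYYY_[X]__   read X → write Y, move -1, go to s1
s1 | YYYYYY[_]Y__   read _ → write _, move +1, go to s0
s0 | YYYYYY_[Y]__   read Y → write _, move -1, go to s2
s2 | YYYYYY[_]___   read _ → write Y, move +1, go to s1
s1 | YYYYYYY[_]__   read _ → write _, move +1, go to s0
s0 | YYYYYYY_[_]_   read _ → write _, move +1, go to sH
sH | YYYYYYY__[_]
M halts after 30 transitions.

30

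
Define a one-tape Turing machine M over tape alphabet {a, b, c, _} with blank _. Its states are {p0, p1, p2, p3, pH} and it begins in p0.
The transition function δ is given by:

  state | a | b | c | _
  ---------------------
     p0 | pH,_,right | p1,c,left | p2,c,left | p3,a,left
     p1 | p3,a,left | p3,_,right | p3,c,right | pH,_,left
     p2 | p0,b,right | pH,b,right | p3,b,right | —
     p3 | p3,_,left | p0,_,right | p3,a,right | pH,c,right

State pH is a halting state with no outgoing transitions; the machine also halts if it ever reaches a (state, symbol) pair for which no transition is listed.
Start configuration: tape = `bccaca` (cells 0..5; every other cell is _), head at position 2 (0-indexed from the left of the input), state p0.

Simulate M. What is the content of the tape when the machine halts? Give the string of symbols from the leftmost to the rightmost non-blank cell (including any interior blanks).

p0 | bc[c]aca   read c → write c, move left, go to p2
p2 | b[c]caca   read c → write b, move right, go to p3
p3 | bb[c]aca   read c → write a, move right, go to p3
p3 | bba[a]ca   read a → write _, move left, go to p3
p3 | bb[a]_ca   read a → write _, move left, go to p3
p3 | b[b]__ca   read b → write _, move right, go to p0
p0 | b_[_]_ca   read _ → write a, move left, go to p3
p3 | b[_]a_ca   read _ → write c, move right, go to pH
pH | bc[a]_ca
The non-blank tape span at halt is bca_ca.

bca_ca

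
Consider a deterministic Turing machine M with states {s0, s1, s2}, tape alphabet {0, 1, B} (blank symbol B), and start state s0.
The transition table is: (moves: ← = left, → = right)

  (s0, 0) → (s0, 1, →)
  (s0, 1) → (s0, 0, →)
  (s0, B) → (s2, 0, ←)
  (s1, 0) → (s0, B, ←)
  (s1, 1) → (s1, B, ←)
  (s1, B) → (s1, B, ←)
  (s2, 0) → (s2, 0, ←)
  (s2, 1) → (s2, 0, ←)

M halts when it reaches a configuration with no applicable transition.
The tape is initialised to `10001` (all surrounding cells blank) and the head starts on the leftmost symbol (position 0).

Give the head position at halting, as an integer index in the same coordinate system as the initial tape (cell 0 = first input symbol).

-1

state=s0 head=0 tape=B[1]0001B   (s0,1)→(s0,0,→)
state=s0 head=1 tape=B0[0]001B   (s0,0)→(s0,1,→)
state=s0 head=2 tape=B01[0]01B   (s0,0)→(s0,1,→)
state=s0 head=3 tape=B011[0]1B   (s0,0)→(s0,1,→)
state=s0 head=4 tape=B0111[1]B   (s0,1)→(s0,0,→)
state=s0 head=5 tape=B01110[B]   (s0,B)→(s2,0,←)
state=s2 head=4 tape=B0111[0]0   (s2,0)→(s2,0,←)
state=s2 head=3 tape=B011[1]00   (s2,1)→(s2,0,←)
state=s2 head=2 tape=B01[1]000   (s2,1)→(s2,0,←)
state=s2 head=1 tape=B0[1]0000   (s2,1)→(s2,0,←)
state=s2 head=0 tape=B[0]00000   (s2,0)→(s2,0,←)
state=s2 head=-1 tape=[B]000000
At halt the head is at cell -1.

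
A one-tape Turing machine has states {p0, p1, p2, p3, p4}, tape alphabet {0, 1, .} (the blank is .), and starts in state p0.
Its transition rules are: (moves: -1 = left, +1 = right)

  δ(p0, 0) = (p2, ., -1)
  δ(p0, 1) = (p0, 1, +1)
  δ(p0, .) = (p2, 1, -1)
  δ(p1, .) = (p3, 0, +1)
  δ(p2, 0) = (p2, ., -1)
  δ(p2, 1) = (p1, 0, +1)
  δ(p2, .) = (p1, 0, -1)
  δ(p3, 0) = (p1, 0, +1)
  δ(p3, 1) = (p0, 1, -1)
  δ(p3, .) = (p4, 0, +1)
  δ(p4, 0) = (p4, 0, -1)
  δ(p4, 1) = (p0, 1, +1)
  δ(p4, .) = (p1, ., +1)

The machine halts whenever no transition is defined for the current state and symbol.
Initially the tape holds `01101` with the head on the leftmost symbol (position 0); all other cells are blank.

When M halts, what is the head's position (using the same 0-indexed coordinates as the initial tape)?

1

p0 | ....[0]1101   read 0 → write ., move -1, go to p2
p2 | ...[.].1101   read . → write 0, move -1, go to p1
p1 | ..[.]0.1101   read . → write 0, move +1, go to p3
p3 | ..0[0].1101   read 0 → write 0, move +1, go to p1
p1 | ..00[.]1101   read . → write 0, move +1, go to p3
p3 | ..000[1]101   read 1 → write 1, move -1, go to p0
p0 | ..00[0]1101   read 0 → write ., move -1, go to p2
p2 | ..0[0].1101   read 0 → write ., move -1, go to p2
p2 | ..[0]..1101   read 0 → write ., move -1, go to p2
p2 | .[.]...1101   read . → write 0, move -1, go to p1
p1 | [.]0...1101   read . → write 0, move +1, go to p3
p3 | 0[0]...1101   read 0 → write 0, move +1, go to p1
p1 | 00[.]..1101   read . → write 0, move +1, go to p3
p3 | 000[.].1101   read . → write 0, move +1, go to p4
p4 | 0000[.]1101   read . → write ., move +1, go to p1
p1 | 0000.[1]101
At halt the head is at cell 1.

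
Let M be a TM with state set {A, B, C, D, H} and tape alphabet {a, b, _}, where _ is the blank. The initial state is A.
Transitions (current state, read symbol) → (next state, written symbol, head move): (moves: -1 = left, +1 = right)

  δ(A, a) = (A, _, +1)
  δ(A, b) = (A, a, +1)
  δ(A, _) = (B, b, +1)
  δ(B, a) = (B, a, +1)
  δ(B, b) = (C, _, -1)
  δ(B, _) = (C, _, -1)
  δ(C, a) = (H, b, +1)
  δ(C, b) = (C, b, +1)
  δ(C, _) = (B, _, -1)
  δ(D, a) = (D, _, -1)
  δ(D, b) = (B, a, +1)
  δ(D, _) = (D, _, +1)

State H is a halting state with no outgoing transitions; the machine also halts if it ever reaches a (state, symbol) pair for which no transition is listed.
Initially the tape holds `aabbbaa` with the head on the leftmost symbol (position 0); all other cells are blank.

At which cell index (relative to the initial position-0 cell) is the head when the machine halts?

state=A head=0 tape=[a]abbbaa__   (A,a)→(A,_,+1)
state=A head=1 tape=_[a]bbbaa__   (A,a)→(A,_,+1)
state=A head=2 tape=__[b]bbaa__   (A,b)→(A,a,+1)
state=A head=3 tape=__a[b]baa__   (A,b)→(A,a,+1)
state=A head=4 tape=__aa[b]aa__   (A,b)→(A,a,+1)
state=A head=5 tape=__aaa[a]a__   (A,a)→(A,_,+1)
state=A head=6 tape=__aaa_[a]__   (A,a)→(A,_,+1)
state=A head=7 tape=__aaa__[_]_   (A,_)→(B,b,+1)
state=B head=8 tape=__aaa__b[_]   (B,_)→(C,_,-1)
state=C head=7 tape=__aaa__[b]_   (C,b)→(C,b,+1)
state=C head=8 tape=__aaa__b[_]   (C,_)→(B,_,-1)
state=B head=7 tape=__aaa__[b]_   (B,b)→(C,_,-1)
state=C head=6 tape=__aaa_[_]__   (C,_)→(B,_,-1)
state=B head=5 tape=__aaa[_]___   (B,_)→(C,_,-1)
state=C head=4 tape=__aa[a]____   (C,a)→(H,b,+1)
state=H head=5 tape=__aab[_]___
At halt the head is at cell 5.

5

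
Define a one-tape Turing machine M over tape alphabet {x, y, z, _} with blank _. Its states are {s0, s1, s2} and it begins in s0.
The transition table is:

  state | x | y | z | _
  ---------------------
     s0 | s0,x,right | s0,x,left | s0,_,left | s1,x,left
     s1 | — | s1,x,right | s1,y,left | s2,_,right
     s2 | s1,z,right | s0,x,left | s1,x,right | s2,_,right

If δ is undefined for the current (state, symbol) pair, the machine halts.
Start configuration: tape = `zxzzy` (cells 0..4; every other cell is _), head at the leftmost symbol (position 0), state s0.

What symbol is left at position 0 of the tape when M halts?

state=s0 head=0 tape=___[z]xzzy   (s0,z)→(s0,_,left)
state=s0 head=-1 tape=__[_]_xzzy   (s0,_)→(s1,x,left)
state=s1 head=-2 tape=_[_]x_xzzy   (s1,_)→(s2,_,right)
state=s2 head=-1 tape=__[x]_xzzy   (s2,x)→(s1,z,right)
state=s1 head=0 tape=__z[_]xzzy   (s1,_)→(s2,_,right)
state=s2 head=1 tape=__z_[x]zzy   (s2,x)→(s1,z,right)
state=s1 head=2 tape=__z_z[z]zy   (s1,z)→(s1,y,left)
state=s1 head=1 tape=__z_[z]yzy   (s1,z)→(s1,y,left)
state=s1 head=0 tape=__z[_]yyzy   (s1,_)→(s2,_,right)
state=s2 head=1 tape=__z_[y]yzy   (s2,y)→(s0,x,left)
state=s0 head=0 tape=__z[_]xyzy   (s0,_)→(s1,x,left)
state=s1 head=-1 tape=__[z]xxyzy   (s1,z)→(s1,y,left)
state=s1 head=-2 tape=_[_]yxxyzy   (s1,_)→(s2,_,right)
state=s2 head=-1 tape=__[y]xxyzy   (s2,y)→(s0,x,left)
state=s0 head=-2 tape=_[_]xxxyzy   (s0,_)→(s1,x,left)
state=s1 head=-3 tape=[_]xxxxyzy   (s1,_)→(s2,_,right)
state=s2 head=-2 tape=_[x]xxxyzy   (s2,x)→(s1,z,right)
state=s1 head=-1 tape=_z[x]xxyzy
Cell 0 holds x when M halts.

x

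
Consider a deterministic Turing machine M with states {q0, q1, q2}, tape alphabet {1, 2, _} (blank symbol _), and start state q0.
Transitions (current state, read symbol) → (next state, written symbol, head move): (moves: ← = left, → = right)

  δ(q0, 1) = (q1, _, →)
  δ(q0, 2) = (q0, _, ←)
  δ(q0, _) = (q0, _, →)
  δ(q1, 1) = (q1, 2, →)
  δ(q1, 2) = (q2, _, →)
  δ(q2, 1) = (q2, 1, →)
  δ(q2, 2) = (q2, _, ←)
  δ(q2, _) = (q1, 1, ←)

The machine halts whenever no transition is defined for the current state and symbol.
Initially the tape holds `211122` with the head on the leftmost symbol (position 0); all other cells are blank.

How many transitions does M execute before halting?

q0 | _[2]11122_   read 2 → write _, move ←, go to q0
q0 | [_]_11122_   read _ → write _, move →, go to q0
q0 | _[_]11122_   read _ → write _, move →, go to q0
q0 | __[1]1122_   read 1 → write _, move →, go to q1
q1 | ___[1]122_   read 1 → write 2, move →, go to q1
q1 | ___2[1]22_   read 1 → write 2, move →, go to q1
q1 | ___22[2]2_   read 2 → write _, move →, go to q2
q2 | ___22_[2]_   read 2 → write _, move ←, go to q2
q2 | ___22[_]__   read _ → write 1, move ←, go to q1
q1 | ___2[2]1__   read 2 → write _, move →, go to q2
q2 | ___2_[1]__   read 1 → write 1, move →, go to q2
q2 | ___2_1[_]_   read _ → write 1, move ←, go to q1
q1 | ___2_[1]1_   read 1 → write 2, move →, go to q1
q1 | ___2_2[1]_   read 1 → write 2, move →, go to q1
q1 | ___2_22[_]
M halts after 14 transitions.

14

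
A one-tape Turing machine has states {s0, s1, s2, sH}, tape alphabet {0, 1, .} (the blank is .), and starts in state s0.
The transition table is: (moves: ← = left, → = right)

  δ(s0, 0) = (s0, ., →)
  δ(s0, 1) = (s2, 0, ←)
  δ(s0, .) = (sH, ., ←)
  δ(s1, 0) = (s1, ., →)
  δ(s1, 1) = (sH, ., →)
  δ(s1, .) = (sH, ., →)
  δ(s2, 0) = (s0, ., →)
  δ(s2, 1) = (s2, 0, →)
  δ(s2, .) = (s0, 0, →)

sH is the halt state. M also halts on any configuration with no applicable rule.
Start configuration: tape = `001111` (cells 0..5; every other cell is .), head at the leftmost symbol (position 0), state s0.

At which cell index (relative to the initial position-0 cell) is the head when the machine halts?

s0 | [0]01111.   read 0 → write ., move →, go to s0
s0 | .[0]1111.   read 0 → write ., move →, go to s0
s0 | ..[1]111.   read 1 → write 0, move ←, go to s2
s2 | .[.]0111.   read . → write 0, move →, go to s0
s0 | .0[0]111.   read 0 → write ., move →, go to s0
s0 | .0.[1]11.   read 1 → write 0, move ←, go to s2
s2 | .0[.]011.   read . → write 0, move →, go to s0
s0 | .00[0]11.   read 0 → write ., move →, go to s0
s0 | .00.[1]1.   read 1 → write 0, move ←, go to s2
s2 | .00[.]01.   read . → write 0, move →, go to s0
s0 | .000[0]1.   read 0 → write ., move →, go to s0
s0 | .000.[1].   read 1 → write 0, move ←, go to s2
s2 | .000[.]0.   read . → write 0, move →, go to s0
s0 | .0000[0].   read 0 → write ., move →, go to s0
s0 | .0000.[.]   read . → write ., move ←, go to sH
sH | .0000[.].
At halt the head is at cell 5.

5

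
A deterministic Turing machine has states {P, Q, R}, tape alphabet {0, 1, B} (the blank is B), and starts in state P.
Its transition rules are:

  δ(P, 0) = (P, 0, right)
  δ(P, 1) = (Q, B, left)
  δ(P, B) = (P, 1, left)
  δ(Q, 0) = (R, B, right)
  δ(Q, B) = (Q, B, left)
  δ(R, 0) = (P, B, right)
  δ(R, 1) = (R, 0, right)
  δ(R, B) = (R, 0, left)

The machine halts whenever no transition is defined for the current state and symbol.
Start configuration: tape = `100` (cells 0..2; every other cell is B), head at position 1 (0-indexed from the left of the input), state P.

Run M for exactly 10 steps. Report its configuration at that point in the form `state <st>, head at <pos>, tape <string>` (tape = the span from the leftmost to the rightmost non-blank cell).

state=P head=1 tape=1[0]0B   (P,0)→(P,0,right)
state=P head=2 tape=10[0]B   (P,0)→(P,0,right)
state=P head=3 tape=100[B]   (P,B)→(P,1,left)
state=P head=2 tape=10[0]1   (P,0)→(P,0,right)
state=P head=3 tape=100[1]   (P,1)→(Q,B,left)
state=Q head=2 tape=10[0]B   (Q,0)→(R,B,right)
state=R head=3 tape=10B[B]   (R,B)→(R,0,left)
state=R head=2 tape=10[B]0   (R,B)→(R,0,left)
state=R head=1 tape=1[0]00   (R,0)→(P,B,right)
state=P head=2 tape=1B[0]0   (P,0)→(P,0,right)
state=P head=3 tape=1B0[0]
After 10 steps: state P, head at 3, tape 1B00.

state P, head at 3, tape 1B00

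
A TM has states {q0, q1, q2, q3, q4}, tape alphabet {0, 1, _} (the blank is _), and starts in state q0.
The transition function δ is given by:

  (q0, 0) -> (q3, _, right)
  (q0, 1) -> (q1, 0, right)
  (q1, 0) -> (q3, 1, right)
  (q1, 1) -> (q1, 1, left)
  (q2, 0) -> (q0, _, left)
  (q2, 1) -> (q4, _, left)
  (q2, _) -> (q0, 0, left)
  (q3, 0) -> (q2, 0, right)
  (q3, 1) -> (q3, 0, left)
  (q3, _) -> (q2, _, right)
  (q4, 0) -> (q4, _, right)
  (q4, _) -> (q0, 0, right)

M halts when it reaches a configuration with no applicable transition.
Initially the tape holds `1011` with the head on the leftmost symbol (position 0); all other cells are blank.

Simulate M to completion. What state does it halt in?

q0

q0 | [1]011   read 1 → write 0, move right, go to q1
q1 | 0[0]11   read 0 → write 1, move right, go to q3
q3 | 01[1]1   read 1 → write 0, move left, go to q3
q3 | 0[1]01   read 1 → write 0, move left, go to q3
q3 | [0]001   read 0 → write 0, move right, go to q2
q2 | 0[0]01   read 0 → write _, move left, go to q0
q0 | [0]_01   read 0 → write _, move right, go to q3
q3 | _[_]01   read _ → write _, move right, go to q2
q2 | __[0]1   read 0 → write _, move left, go to q0
q0 | _[_]_1
No transition is defined for (q0, _); M halts in state q0.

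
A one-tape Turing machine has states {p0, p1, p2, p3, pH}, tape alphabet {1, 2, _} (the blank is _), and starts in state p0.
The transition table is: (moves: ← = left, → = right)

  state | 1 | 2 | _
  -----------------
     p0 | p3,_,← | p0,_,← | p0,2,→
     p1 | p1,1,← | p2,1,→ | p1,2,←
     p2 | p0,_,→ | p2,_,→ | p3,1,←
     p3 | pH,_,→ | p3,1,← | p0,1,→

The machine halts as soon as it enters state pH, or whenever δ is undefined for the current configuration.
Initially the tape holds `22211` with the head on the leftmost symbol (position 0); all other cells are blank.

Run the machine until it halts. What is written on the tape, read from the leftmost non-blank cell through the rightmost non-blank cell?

state=p0 head=0 tape=____[2]2211   (p0,2)→(p0,_,←)
state=p0 head=-1 tape=___[_]_2211   (p0,_)→(p0,2,→)
state=p0 head=0 tape=___2[_]2211   (p0,_)→(p0,2,→)
state=p0 head=1 tape=___22[2]211   (p0,2)→(p0,_,←)
state=p0 head=0 tape=___2[2]_211   (p0,2)→(p0,_,←)
state=p0 head=-1 tape=___[2]__211   (p0,2)→(p0,_,←)
state=p0 head=-2 tape=__[_]___211   (p0,_)→(p0,2,→)
state=p0 head=-1 tape=__2[_]__211   (p0,_)→(p0,2,→)
state=p0 head=0 tape=__22[_]_211   (p0,_)→(p0,2,→)
state=p0 head=1 tape=__222[_]211   (p0,_)→(p0,2,→)
state=p0 head=2 tape=__2222[2]11   (p0,2)→(p0,_,←)
state=p0 head=1 tape=__222[2]_11   (p0,2)→(p0,_,←)
state=p0 head=0 tape=__22[2]__11   (p0,2)→(p0,_,←)
state=p0 head=-1 tape=__2[2]___11   (p0,2)→(p0,_,←)
state=p0 head=-2 tape=__[2]____11   (p0,2)→(p0,_,←)
state=p0 head=-3 tape=_[_]_____11   (p0,_)→(p0,2,→)
state=p0 head=-2 tape=_2[_]____11   (p0,_)→(p0,2,→)
state=p0 head=-1 tape=_22[_]___11   (p0,_)→(p0,2,→)
state=p0 head=0 tape=_222[_]__11   (p0,_)→(p0,2,→)
state=p0 head=1 tape=_2222[_]_11   (p0,_)→(p0,2,→)
state=p0 head=2 tape=_22222[_]11   (p0,_)→(p0,2,→)
state=p0 head=3 tape=_222222[1]1   (p0,1)→(p3,_,←)
state=p3 head=2 tape=_22222[2]_1   (p3,2)→(p3,1,←)
state=p3 head=1 tape=_2222[2]1_1   (p3,2)→(p3,1,←)
state=p3 head=0 tape=_222[2]11_1   (p3,2)→(p3,1,←)
state=p3 head=-1 tape=_22[2]111_1   (p3,2)→(p3,1,←)
state=p3 head=-2 tape=_2[2]1111_1   (p3,2)→(p3,1,←)
state=p3 head=-3 tape=_[2]11111_1   (p3,2)→(p3,1,←)
state=p3 head=-4 tape=[_]111111_1   (p3,_)→(p0,1,→)
state=p0 head=-3 tape=1[1]11111_1   (p0,1)→(p3,_,←)
state=p3 head=-4 tape=[1]_11111_1   (p3,1)→(pH,_,→)
state=pH head=-3 tape=_[_]11111_1
The non-blank tape span at halt is 11111_1.

11111_1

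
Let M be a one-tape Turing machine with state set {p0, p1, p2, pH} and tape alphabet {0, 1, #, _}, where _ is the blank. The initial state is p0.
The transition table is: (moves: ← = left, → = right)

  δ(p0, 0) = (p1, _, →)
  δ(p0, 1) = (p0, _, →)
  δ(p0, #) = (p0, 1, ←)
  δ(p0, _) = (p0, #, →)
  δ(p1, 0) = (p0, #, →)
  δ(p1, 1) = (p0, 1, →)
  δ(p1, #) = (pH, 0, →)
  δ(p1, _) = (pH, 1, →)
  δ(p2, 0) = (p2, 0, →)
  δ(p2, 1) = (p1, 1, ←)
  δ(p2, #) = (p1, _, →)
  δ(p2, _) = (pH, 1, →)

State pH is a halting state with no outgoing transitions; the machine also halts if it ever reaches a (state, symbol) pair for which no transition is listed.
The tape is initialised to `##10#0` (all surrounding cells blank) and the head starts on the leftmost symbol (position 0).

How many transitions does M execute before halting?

9

state=p0 head=0 tape=_[#]#10#0   (p0,#)→(p0,1,←)
state=p0 head=-1 tape=[_]1#10#0   (p0,_)→(p0,#,→)
state=p0 head=0 tape=#[1]#10#0   (p0,1)→(p0,_,→)
state=p0 head=1 tape=#_[#]10#0   (p0,#)→(p0,1,←)
state=p0 head=0 tape=#[_]110#0   (p0,_)→(p0,#,→)
state=p0 head=1 tape=##[1]10#0   (p0,1)→(p0,_,→)
state=p0 head=2 tape=##_[1]0#0   (p0,1)→(p0,_,→)
state=p0 head=3 tape=##__[0]#0   (p0,0)→(p1,_,→)
state=p1 head=4 tape=##___[#]0   (p1,#)→(pH,0,→)
state=pH head=5 tape=##___0[0]
M halts after 9 transitions.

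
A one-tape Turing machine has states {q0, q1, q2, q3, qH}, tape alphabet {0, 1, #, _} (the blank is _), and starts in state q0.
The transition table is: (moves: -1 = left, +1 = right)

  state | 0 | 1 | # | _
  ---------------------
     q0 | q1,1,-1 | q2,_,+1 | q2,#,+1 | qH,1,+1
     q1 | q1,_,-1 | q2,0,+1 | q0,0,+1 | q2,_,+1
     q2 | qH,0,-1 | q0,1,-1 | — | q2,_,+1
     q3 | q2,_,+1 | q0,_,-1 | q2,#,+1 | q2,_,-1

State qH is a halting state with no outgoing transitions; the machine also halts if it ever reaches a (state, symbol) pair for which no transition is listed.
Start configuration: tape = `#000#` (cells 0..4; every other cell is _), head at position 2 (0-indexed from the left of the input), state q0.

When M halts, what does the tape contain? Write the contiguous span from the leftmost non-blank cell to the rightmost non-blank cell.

q0 | #0[0]0#   read 0 → write 1, move -1, go to q1
q1 | #[0]10#   read 0 → write _, move -1, go to q1
q1 | [#]_10#   read # → write 0, move +1, go to q0
q0 | 0[_]10#   read _ → write 1, move +1, go to qH
qH | 01[1]0#
The non-blank tape span at halt is 0110#.

0110#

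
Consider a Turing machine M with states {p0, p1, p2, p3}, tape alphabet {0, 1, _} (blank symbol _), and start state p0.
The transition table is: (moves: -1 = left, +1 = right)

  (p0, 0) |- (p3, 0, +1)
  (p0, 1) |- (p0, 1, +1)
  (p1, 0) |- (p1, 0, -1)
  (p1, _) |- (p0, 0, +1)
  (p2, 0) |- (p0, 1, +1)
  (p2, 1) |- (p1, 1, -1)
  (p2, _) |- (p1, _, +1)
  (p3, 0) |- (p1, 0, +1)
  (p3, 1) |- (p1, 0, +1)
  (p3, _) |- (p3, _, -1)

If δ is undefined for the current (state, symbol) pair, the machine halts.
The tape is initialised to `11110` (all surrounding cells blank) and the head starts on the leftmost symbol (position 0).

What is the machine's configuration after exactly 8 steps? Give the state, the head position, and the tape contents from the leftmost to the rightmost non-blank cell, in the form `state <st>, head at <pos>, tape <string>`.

state p0, head at 6, tape 111100

state=p0 head=0 tape=[1]1110__   (p0,1)→(p0,1,+1)
state=p0 head=1 tape=1[1]110__   (p0,1)→(p0,1,+1)
state=p0 head=2 tape=11[1]10__   (p0,1)→(p0,1,+1)
state=p0 head=3 tape=111[1]0__   (p0,1)→(p0,1,+1)
state=p0 head=4 tape=1111[0]__   (p0,0)→(p3,0,+1)
state=p3 head=5 tape=11110[_]_   (p3,_)→(p3,_,-1)
state=p3 head=4 tape=1111[0]__   (p3,0)→(p1,0,+1)
state=p1 head=5 tape=11110[_]_   (p1,_)→(p0,0,+1)
state=p0 head=6 tape=111100[_]
After 8 steps: state p0, head at 6, tape 111100.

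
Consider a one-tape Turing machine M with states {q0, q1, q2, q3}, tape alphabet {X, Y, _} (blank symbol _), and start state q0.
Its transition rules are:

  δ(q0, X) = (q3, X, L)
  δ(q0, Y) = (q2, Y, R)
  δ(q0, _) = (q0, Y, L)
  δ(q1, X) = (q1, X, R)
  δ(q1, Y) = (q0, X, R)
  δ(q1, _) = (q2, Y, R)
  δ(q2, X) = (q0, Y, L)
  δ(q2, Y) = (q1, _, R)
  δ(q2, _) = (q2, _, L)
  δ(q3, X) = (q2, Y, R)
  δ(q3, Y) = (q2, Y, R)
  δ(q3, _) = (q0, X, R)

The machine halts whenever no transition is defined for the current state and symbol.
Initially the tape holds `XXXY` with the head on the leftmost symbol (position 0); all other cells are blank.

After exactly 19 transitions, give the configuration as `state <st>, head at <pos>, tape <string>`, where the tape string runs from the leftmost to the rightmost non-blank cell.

state=q0 head=0 tape=_[X]XXY__   (q0,X)→(q3,X,L)
state=q3 head=-1 tape=[_]XXXY__   (q3,_)→(q0,X,R)
state=q0 head=0 tape=X[X]XXY__   (q0,X)→(q3,X,L)
state=q3 head=-1 tape=[X]XXXY__   (q3,X)→(q2,Y,R)
state=q2 head=0 tape=Y[X]XXY__   (q2,X)→(q0,Y,L)
state=q0 head=-1 tape=[Y]YXXY__   (q0,Y)→(q2,Y,R)
state=q2 head=0 tape=Y[Y]XXY__   (q2,Y)→(q1,_,R)
state=q1 head=1 tape=Y_[X]XY__   (q1,X)→(q1,X,R)
state=q1 head=2 tape=Y_X[X]Y__   (q1,X)→(q1,X,R)
state=q1 head=3 tape=Y_XX[Y]__   (q1,Y)→(q0,X,R)
state=q0 head=4 tape=Y_XXX[_]_   (q0,_)→(q0,Y,L)
state=q0 head=3 tape=Y_XX[X]Y_   (q0,X)→(q3,X,L)
state=q3 head=2 tape=Y_X[X]XY_   (q3,X)→(q2,Y,R)
state=q2 head=3 tape=Y_XY[X]Y_   (q2,X)→(q0,Y,L)
state=q0 head=2 tape=Y_X[Y]YY_   (q0,Y)→(q2,Y,R)
state=q2 head=3 tape=Y_XY[Y]Y_   (q2,Y)→(q1,_,R)
state=q1 head=4 tape=Y_XY_[Y]_   (q1,Y)→(q0,X,R)
state=q0 head=5 tape=Y_XY_X[_]   (q0,_)→(q0,Y,L)
state=q0 head=4 tape=Y_XY_[X]Y   (q0,X)→(q3,X,L)
state=q3 head=3 tape=Y_XY[_]XY
After 19 steps: state q3, head at 3, tape Y_XY_XY.

state q3, head at 3, tape Y_XY_XY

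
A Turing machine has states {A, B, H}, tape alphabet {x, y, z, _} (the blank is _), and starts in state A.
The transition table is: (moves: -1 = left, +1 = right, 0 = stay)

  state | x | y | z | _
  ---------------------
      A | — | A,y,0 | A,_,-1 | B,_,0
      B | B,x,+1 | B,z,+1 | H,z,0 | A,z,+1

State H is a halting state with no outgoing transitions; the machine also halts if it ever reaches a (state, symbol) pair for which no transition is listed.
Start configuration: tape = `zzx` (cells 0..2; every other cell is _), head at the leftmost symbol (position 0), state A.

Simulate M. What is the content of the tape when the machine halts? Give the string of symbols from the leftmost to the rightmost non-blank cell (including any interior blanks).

A | __[z]zx   read z → write _, move -1, go to A
A | _[_]_zx   read _ → write _, move 0, go to B
B | _[_]_zx   read _ → write z, move +1, go to A
A | _z[_]zx   read _ → write _, move 0, go to B
B | _z[_]zx   read _ → write z, move +1, go to A
A | _zz[z]x   read z → write _, move -1, go to A
A | _z[z]_x   read z → write _, move -1, go to A
A | _[z]__x   read z → write _, move -1, go to A
A | [_]___x   read _ → write _, move 0, go to B
B | [_]___x   read _ → write z, move +1, go to A
A | z[_]__x   read _ → write _, move 0, go to B
B | z[_]__x   read _ → write z, move +1, go to A
A | zz[_]_x   read _ → write _, move 0, go to B
B | zz[_]_x   read _ → write z, move +1, go to A
A | zzz[_]x   read _ → write _, move 0, go to B
B | zzz[_]x   read _ → write z, move +1, go to A
A | zzzz[x]
The non-blank tape span at halt is zzzzx.

zzzzx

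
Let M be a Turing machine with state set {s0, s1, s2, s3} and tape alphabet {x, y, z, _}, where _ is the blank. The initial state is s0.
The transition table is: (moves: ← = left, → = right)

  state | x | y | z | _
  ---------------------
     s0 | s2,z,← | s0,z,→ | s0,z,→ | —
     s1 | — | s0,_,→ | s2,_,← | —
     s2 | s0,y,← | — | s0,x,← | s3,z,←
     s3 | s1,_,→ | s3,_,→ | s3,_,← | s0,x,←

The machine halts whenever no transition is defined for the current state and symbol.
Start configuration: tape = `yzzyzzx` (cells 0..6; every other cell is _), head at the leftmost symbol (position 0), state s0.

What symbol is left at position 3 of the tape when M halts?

z

state=s0 head=0 tape=_[y]zzyzzx   (s0,y)→(s0,z,→)
state=s0 head=1 tape=_z[z]zyzzx   (s0,z)→(s0,z,→)
state=s0 head=2 tape=_zz[z]yzzx   (s0,z)→(s0,z,→)
state=s0 head=3 tape=_zzz[y]zzx   (s0,y)→(s0,z,→)
state=s0 head=4 tape=_zzzz[z]zx   (s0,z)→(s0,z,→)
state=s0 head=5 tape=_zzzzz[z]x   (s0,z)→(s0,z,→)
state=s0 head=6 tape=_zzzzzz[x]   (s0,x)→(s2,z,←)
state=s2 head=5 tape=_zzzzz[z]z   (s2,z)→(s0,x,←)
state=s0 head=4 tape=_zzzz[z]xz   (s0,z)→(s0,z,→)
state=s0 head=5 tape=_zzzzz[x]z   (s0,x)→(s2,z,←)
state=s2 head=4 tape=_zzzz[z]zz   (s2,z)→(s0,x,←)
state=s0 head=3 tape=_zzz[z]xzz   (s0,z)→(s0,z,→)
state=s0 head=4 tape=_zzzz[x]zz   (s0,x)→(s2,z,←)
state=s2 head=3 tape=_zzz[z]zzz   (s2,z)→(s0,x,←)
state=s0 head=2 tape=_zz[z]xzzz   (s0,z)→(s0,z,→)
state=s0 head=3 tape=_zzz[x]zzz   (s0,x)→(s2,z,←)
state=s2 head=2 tape=_zz[z]zzzz   (s2,z)→(s0,x,←)
state=s0 head=1 tape=_z[z]xzzzz   (s0,z)→(s0,z,→)
state=s0 head=2 tape=_zz[x]zzzz   (s0,x)→(s2,z,←)
state=s2 head=1 tape=_z[z]zzzzz   (s2,z)→(s0,x,←)
state=s0 head=0 tape=_[z]xzzzzz   (s0,z)→(s0,z,→)
state=s0 head=1 tape=_z[x]zzzzz   (s0,x)→(s2,z,←)
state=s2 head=0 tape=_[z]zzzzzz   (s2,z)→(s0,x,←)
state=s0 head=-1 tape=[_]xzzzzzz
Cell 3 holds z when M halts.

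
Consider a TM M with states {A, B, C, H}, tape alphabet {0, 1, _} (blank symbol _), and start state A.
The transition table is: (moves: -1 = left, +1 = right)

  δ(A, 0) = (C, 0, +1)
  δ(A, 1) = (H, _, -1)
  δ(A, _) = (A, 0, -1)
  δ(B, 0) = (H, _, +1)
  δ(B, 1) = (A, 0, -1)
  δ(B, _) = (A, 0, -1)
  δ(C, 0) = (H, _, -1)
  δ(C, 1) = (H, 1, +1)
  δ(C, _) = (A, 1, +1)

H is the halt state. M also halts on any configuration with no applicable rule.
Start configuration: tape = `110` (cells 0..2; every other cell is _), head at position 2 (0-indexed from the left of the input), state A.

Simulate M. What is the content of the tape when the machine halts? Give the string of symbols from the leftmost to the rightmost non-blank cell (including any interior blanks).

A | 11[0]__   read 0 → write 0, move +1, go to C
C | 110[_]_   read _ → write 1, move +1, go to A
A | 1101[_]   read _ → write 0, move -1, go to A
A | 110[1]0   read 1 → write _, move -1, go to H
H | 11[0]_0
The non-blank tape span at halt is 110_0.

110_0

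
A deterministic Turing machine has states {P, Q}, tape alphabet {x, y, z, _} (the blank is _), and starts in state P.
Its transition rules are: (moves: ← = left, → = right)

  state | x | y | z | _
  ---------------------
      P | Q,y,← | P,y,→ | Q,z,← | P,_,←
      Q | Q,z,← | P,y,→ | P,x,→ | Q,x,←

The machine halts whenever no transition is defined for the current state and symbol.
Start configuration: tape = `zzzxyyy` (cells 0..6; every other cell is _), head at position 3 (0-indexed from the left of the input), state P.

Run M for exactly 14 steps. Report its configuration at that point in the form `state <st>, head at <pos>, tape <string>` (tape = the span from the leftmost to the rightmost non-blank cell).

state P, head at 7, tape zzxyyyy

P | zzz[x]yyy_   read x → write y, move ←, go to Q
Q | zz[z]yyyy_   read z → write x, move →, go to P
P | zzx[y]yyy_   read y → write y, move →, go to P
P | zzxy[y]yy_   read y → write y, move →, go to P
P | zzxyy[y]y_   read y → write y, move →, go to P
P | zzxyyy[y]_   read y → write y, move →, go to P
P | zzxyyyy[_]   read _ → write _, move ←, go to P
P | zzxyyy[y]_   read y → write y, move →, go to P
P | zzxyyyy[_]   read _ → write _, move ←, go to P
P | zzxyyy[y]_   read y → write y, move →, go to P
P | zzxyyyy[_]   read _ → write _, move ←, go to P
P | zzxyyy[y]_   read y → write y, move →, go to P
P | zzxyyyy[_]   read _ → write _, move ←, go to P
P | zzxyyy[y]_   read y → write y, move →, go to P
P | zzxyyyy[_]
After 14 steps: state P, head at 7, tape zzxyyyy.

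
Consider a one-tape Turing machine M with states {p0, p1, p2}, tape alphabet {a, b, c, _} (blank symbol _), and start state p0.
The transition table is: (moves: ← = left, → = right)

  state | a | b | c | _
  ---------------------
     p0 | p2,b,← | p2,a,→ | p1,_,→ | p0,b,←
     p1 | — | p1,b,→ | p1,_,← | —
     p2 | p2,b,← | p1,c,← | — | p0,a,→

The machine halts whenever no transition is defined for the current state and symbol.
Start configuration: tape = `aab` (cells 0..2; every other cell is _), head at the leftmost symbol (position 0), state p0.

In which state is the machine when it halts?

p1

p0 | __[a]ab   read a → write b, move ←, go to p2
p2 | _[_]bab   read _ → write a, move →, go to p0
p0 | _a[b]ab   read b → write a, move →, go to p2
p2 | _aa[a]b   read a → write b, move ←, go to p2
p2 | _a[a]bb   read a → write b, move ←, go to p2
p2 | _[a]bbb   read a → write b, move ←, go to p2
p2 | [_]bbbb   read _ → write a, move →, go to p0
p0 | a[b]bbb   read b → write a, move →, go to p2
p2 | aa[b]bb   read b → write c, move ←, go to p1
p1 | a[a]cbb
No transition is defined for (p1, a); M halts in state p1.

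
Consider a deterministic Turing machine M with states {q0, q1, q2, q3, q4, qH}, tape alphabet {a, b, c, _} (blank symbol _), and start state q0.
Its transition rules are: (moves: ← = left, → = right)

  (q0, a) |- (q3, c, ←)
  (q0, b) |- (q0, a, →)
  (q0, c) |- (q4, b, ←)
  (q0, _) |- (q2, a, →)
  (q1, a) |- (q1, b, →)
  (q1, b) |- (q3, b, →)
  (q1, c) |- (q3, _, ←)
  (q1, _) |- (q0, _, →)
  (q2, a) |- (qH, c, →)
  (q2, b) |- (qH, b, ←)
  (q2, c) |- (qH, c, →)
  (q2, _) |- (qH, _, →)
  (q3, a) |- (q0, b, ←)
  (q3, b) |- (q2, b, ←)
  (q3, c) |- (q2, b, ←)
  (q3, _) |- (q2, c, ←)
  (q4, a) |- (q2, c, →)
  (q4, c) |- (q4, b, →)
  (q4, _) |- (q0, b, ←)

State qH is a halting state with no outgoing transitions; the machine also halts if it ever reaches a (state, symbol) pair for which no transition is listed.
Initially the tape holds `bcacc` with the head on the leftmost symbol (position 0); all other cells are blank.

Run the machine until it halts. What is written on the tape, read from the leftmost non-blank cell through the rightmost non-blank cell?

q0 | [b]cacc   read b → write a, move →, go to q0
q0 | a[c]acc   read c → write b, move ←, go to q4
q4 | [a]bacc   read a → write c, move →, go to q2
q2 | c[b]acc   read b → write b, move ←, go to qH
qH | [c]bacc
The non-blank tape span at halt is cbacc.

cbacc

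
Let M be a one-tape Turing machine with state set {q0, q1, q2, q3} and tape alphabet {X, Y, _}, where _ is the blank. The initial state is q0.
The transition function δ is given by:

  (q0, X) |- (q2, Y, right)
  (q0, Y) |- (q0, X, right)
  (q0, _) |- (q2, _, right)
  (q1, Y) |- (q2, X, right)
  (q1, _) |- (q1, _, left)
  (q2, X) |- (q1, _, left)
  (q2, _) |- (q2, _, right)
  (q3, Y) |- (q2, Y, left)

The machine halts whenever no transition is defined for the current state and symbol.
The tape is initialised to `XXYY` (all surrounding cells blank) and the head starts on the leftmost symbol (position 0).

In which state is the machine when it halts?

q2

state=q0 head=0 tape=[X]XYY   (q0,X)→(q2,Y,right)
state=q2 head=1 tape=Y[X]YY   (q2,X)→(q1,_,left)
state=q1 head=0 tape=[Y]_YY   (q1,Y)→(q2,X,right)
state=q2 head=1 tape=X[_]YY   (q2,_)→(q2,_,right)
state=q2 head=2 tape=X_[Y]Y
No transition is defined for (q2, Y); M halts in state q2.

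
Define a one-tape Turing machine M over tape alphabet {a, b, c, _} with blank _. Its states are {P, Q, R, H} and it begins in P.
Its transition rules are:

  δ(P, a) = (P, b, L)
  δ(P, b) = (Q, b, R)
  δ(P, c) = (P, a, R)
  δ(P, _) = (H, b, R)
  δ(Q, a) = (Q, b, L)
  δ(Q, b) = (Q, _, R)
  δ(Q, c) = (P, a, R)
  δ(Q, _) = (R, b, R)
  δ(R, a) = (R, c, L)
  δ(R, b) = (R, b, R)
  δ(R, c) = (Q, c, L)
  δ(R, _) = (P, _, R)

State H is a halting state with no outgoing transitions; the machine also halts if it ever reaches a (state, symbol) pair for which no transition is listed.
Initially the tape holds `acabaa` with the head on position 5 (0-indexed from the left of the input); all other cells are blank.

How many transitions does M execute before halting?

P | acaba[a]____   read a → write b, move L, go to P
P | acab[a]b____   read a → write b, move L, go to P
P | aca[b]bb____   read b → write b, move R, go to Q
Q | acab[b]b____   read b → write _, move R, go to Q
Q | acab_[b]____   read b → write _, move R, go to Q
Q | acab__[_]___   read _ → write b, move R, go to R
R | acab__b[_]__   read _ → write _, move R, go to P
P | acab__b_[_]_   read _ → write b, move R, go to H
H | acab__b_b[_]
M halts after 8 transitions.

8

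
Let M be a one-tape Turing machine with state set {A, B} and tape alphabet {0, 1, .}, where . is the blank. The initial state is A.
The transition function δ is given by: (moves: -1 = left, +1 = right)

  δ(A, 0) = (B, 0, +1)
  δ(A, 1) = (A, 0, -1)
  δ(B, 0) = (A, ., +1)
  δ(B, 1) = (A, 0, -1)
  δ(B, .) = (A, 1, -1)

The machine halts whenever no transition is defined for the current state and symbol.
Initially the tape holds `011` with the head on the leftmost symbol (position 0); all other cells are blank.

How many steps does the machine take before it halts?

5

state=A head=0 tape=[0]11   (A,0)→(B,0,+1)
state=B head=1 tape=0[1]1   (B,1)→(A,0,-1)
state=A head=0 tape=[0]01   (A,0)→(B,0,+1)
state=B head=1 tape=0[0]1   (B,0)→(A,.,+1)
state=A head=2 tape=0.[1]   (A,1)→(A,0,-1)
state=A head=1 tape=0[.]0
M halts after 5 transitions.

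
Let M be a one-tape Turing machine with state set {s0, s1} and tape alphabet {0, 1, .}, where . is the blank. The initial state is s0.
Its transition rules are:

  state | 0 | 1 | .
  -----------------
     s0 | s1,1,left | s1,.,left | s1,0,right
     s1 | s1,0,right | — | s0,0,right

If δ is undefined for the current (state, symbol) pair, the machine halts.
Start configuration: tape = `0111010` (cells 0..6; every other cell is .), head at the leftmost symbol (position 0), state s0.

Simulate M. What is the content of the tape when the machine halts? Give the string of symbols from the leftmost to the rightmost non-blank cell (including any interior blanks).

00000110

s0 | .[0]111010   read 0 → write 1, move left, go to s1
s1 | [.]1111010   read . → write 0, move right, go to s0
s0 | 0[1]111010   read 1 → write ., move left, go to s1
s1 | [0].111010   read 0 → write 0, move right, go to s1
s1 | 0[.]111010   read . → write 0, move right, go to s0
s0 | 00[1]11010   read 1 → write ., move left, go to s1
s1 | 0[0].11010   read 0 → write 0, move right, go to s1
s1 | 00[.]11010   read . → write 0, move right, go to s0
s0 | 000[1]1010   read 1 → write ., move left, go to s1
s1 | 00[0].1010   read 0 → write 0, move right, go to s1
s1 | 000[.]1010   read . → write 0, move right, go to s0
s0 | 0000[1]010   read 1 → write ., move left, go to s1
s1 | 000[0].010   read 0 → write 0, move right, go to s1
s1 | 0000[.]010   read . → write 0, move right, go to s0
s0 | 00000[0]10   read 0 → write 1, move left, go to s1
s1 | 0000[0]110   read 0 → write 0, move right, go to s1
s1 | 00000[1]10
The non-blank tape span at halt is 00000110.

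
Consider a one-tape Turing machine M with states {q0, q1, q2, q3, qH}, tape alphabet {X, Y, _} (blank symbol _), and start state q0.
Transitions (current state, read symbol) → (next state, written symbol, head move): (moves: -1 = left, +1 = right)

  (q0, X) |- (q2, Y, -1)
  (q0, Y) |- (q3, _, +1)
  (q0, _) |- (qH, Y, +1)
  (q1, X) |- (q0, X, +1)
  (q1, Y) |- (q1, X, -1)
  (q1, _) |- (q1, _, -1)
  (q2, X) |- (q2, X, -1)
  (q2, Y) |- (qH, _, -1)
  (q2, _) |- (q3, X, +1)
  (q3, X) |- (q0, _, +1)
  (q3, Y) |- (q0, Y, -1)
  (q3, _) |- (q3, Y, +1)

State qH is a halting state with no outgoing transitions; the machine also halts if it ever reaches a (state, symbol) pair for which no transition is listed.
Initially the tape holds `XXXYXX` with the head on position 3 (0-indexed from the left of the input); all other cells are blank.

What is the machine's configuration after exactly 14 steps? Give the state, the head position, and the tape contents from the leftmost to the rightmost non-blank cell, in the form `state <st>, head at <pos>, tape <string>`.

state q0, head at 1, tape X_XXYYY

state=q0 head=3 tape=_XXX[Y]XX   (q0,Y)→(q3,_,+1)
state=q3 head=4 tape=_XXX_[X]X   (q3,X)→(q0,_,+1)
state=q0 head=5 tape=_XXX__[X]   (q0,X)→(q2,Y,-1)
state=q2 head=4 tape=_XXX_[_]Y   (q2,_)→(q3,X,+1)
state=q3 head=5 tape=_XXX_X[Y]   (q3,Y)→(q0,Y,-1)
state=q0 head=4 tape=_XXX_[X]Y   (q0,X)→(q2,Y,-1)
state=q2 head=3 tape=_XXX[_]YY   (q2,_)→(q3,X,+1)
state=q3 head=4 tape=_XXXX[Y]Y   (q3,Y)→(q0,Y,-1)
state=q0 head=3 tape=_XXX[X]YY   (q0,X)→(q2,Y,-1)
state=q2 head=2 tape=_XX[X]YYY   (q2,X)→(q2,X,-1)
state=q2 head=1 tape=_X[X]XYYY   (q2,X)→(q2,X,-1)
state=q2 head=0 tape=_[X]XXYYY   (q2,X)→(q2,X,-1)
state=q2 head=-1 tape=[_]XXXYYY   (q2,_)→(q3,X,+1)
state=q3 head=0 tape=X[X]XXYYY   (q3,X)→(q0,_,+1)
state=q0 head=1 tape=X_[X]XYYY
After 14 steps: state q0, head at 1, tape X_XXYYY.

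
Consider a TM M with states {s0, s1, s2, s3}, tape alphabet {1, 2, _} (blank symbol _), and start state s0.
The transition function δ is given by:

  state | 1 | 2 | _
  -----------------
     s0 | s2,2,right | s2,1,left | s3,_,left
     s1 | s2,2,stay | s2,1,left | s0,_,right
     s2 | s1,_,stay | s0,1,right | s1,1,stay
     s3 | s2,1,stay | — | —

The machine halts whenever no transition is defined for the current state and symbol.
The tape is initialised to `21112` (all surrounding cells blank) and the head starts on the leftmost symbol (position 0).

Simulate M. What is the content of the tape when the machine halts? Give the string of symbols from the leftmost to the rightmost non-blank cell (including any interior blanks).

state=s0 head=0 tape=_[2]1112__   (s0,2)→(s2,1,left)
state=s2 head=-1 tape=[_]11112__   (s2,_)→(s1,1,stay)
state=s1 head=-1 tape=[1]11112__   (s1,1)→(s2,2,stay)
state=s2 head=-1 tape=[2]11112__   (s2,2)→(s0,1,right)
state=s0 head=0 tape=1[1]1112__   (s0,1)→(s2,2,right)
state=s2 head=1 tape=12[1]112__   (s2,1)→(s1,_,stay)
state=s1 head=1 tape=12[_]112__   (s1,_)→(s0,_,right)
state=s0 head=2 tape=12_[1]12__   (s0,1)→(s2,2,right)
state=s2 head=3 tape=12_2[1]2__   (s2,1)→(s1,_,stay)
state=s1 head=3 tape=12_2[_]2__   (s1,_)→(s0,_,right)
state=s0 head=4 tape=12_2_[2]__   (s0,2)→(s2,1,left)
state=s2 head=3 tape=12_2[_]1__   (s2,_)→(s1,1,stay)
state=s1 head=3 tape=12_2[1]1__   (s1,1)→(s2,2,stay)
state=s2 head=3 tape=12_2[2]1__   (s2,2)→(s0,1,right)
state=s0 head=4 tape=12_21[1]__   (s0,1)→(s2,2,right)
state=s2 head=5 tape=12_212[_]_   (s2,_)→(s1,1,stay)
state=s1 head=5 tape=12_212[1]_   (s1,1)→(s2,2,stay)
state=s2 head=5 tape=12_212[2]_   (s2,2)→(s0,1,right)
state=s0 head=6 tape=12_2121[_]   (s0,_)→(s3,_,left)
state=s3 head=5 tape=12_212[1]_   (s3,1)→(s2,1,stay)
state=s2 head=5 tape=12_212[1]_   (s2,1)→(s1,_,stay)
state=s1 head=5 tape=12_212[_]_   (s1,_)→(s0,_,right)
state=s0 head=6 tape=12_212_[_]   (s0,_)→(s3,_,left)
state=s3 head=5 tape=12_212[_]_
The non-blank tape span at halt is 12_212.

12_212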